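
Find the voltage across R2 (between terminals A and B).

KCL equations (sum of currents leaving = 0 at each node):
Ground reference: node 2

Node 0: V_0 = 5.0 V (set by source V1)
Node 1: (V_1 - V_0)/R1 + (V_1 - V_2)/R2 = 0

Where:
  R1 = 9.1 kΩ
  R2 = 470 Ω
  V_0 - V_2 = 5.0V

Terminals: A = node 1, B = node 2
R1 and R2 are in series across V1 (node 0 → node 1 → node 2), and the output A–B is taken across R2, so this is a voltage divider.
Series current: I = V1/(R1 + R2) = 5/(9100 + 470) = 5/9570 = 0.0005225 A
V_R2 = I × R2 = V1 × R2/(R1 + R2) = 5 × 470/9570 = 0.2456 V

Final answer: 0.2456 V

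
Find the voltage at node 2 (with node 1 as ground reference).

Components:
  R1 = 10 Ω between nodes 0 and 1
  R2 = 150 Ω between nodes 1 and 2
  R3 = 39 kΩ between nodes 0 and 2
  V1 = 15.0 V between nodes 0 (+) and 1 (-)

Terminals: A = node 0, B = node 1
Nodal analysis, taking node 1 as the 0 V reference.
Source V1 fixes V_0 = 15 V.
KCL at each unknown node (sum of currents leaving = 0; resistances in Ω):
  Node 2: (V_2 - 0)/150 + (V_2 - 15)/39000 = 0
Collecting terms: 0.006692 × V_2 = 0.0003846  =>  V_2 = 0.05747 V
The requested potential is V_2 = 0.05747 V.

Final answer: V_2 = 0.05747 V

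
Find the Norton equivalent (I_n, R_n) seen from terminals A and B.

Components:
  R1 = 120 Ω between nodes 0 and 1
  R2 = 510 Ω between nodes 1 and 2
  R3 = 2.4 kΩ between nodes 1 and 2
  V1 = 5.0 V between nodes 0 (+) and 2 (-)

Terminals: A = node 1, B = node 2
Find the Thévenin equivalent first; then I_n = V_th/R_th and R_n = R_th.
Step 1 — V_th is the open-circuit voltage V_A - V_B (nothing connected across the terminals).
Nodal analysis, taking node 2 as the 0 V reference.
Source V1 fixes V_0 = 5 V.
KCL at each unknown node (sum of currents leaving = 0; resistances in Ω):
  Node 1: (V_1 - 5)/120 + (V_1 - 0)/510 + (V_1 - 0)/2400 = 0
Collecting terms: 0.01071 × V_1 = 0.04167  =>  V_1 = 3.89 V
V_th = V_1 - V_2 = 3.89 - 0 = 3.89 V
Step 2 — R_th: zero the source — replace V1 by a short circuit (node 2 merges into node 0) — and find the resistance seen between A (node 1) and B (node 0).
Reduce the network between node 1 (A) and node 0 (B) by series/parallel combination:
  Rp1 = R1 ‖ R2 ‖ R3 (parallel, all between nodes 0 and 1) = 1/(1/120 + 1/510 + 1/2400) = 93.36 Ω
R_th = 93.36 Ω
I_n = V_th/R_th = 3.89/93.36 = 0.04167 A, and R_n = R_th = 93.36 Ω

Final answer: I_n = 0.04167 A, R_n = 93.36 Ω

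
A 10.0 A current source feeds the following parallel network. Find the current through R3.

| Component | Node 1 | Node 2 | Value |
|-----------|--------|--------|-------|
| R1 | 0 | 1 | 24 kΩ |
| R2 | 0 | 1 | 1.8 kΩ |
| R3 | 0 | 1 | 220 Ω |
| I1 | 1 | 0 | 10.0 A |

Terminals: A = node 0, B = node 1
All resistors sit directly between nodes 0 and 1, so they are in parallel and share one voltage V; the full source current 10 A splits among them.
1/R_par = 1/24000 + 1/1800 + 1/220 = 0.005143 S  =>  R_par = 194.5 Ω
V = I × R_par = 10 × 194.5 = 1945 V
I_R3 = V/R3 = 1945/220 = 8.839 A

Final answer: 8.839 A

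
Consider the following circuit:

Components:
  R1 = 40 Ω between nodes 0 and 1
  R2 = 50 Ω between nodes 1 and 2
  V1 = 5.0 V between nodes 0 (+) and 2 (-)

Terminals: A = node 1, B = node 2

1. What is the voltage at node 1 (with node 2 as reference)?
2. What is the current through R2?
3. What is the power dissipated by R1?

Nodal analysis, taking node 2 as the 0 V reference.
Source V1 fixes V_0 = 5 V.
KCL at each unknown node (sum of currents leaving = 0; resistances in Ω):
  Node 1: (V_1 - 5)/40 + (V_1 - 0)/50 = 0
Collecting terms: 0.045 × V_1 = 0.125  =>  V_1 = 2.778 V
Part 1:
  Read off the nodal solution: V_1 = 2.778 V
Part 2:
  I_R2 = (V_1 - V_2)/R2 = (2.778 - 0)/50 = 0.05556 A
  Magnitude: I_R2 = 0.05556 A
Part 3:
  I_R1 = (V_0 - V_1)/R1 = (5 - 2.778)/40 = 0.05556 A
  P_R1 = I_R1² × R1 = (0.05556)² × 40 = 0.1235 W

Final answers:
1. V_1 = 2.778 V
2. I_R2 = 0.05556 A
3. P_R1 = 0.1235 W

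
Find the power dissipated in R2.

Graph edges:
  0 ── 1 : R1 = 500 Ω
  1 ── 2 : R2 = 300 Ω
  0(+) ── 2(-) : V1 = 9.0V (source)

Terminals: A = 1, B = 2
Nodal analysis, taking node 2 as the 0 V reference.
Source V1 fixes V_0 = 9 V.
KCL at each unknown node (sum of currents leaving = 0; resistances in Ω):
  Node 1: (V_1 - 9)/500 + (V_1 - 0)/300 = 0
Collecting terms: 0.005333 × V_1 = 0.018  =>  V_1 = 3.375 V
I_R2 = (V_1 - V_2)/R2 = (3.375 - 0)/300 = 0.01125 A
P_R2 = I_R2² × R2 = (0.01125)² × 300 = 0.03797 W

Final answer: 0.03797 W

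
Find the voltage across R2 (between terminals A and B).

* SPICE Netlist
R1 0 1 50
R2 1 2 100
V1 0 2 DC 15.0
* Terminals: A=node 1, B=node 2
R1 and R2 are in series across V1 (node 0 → node 1 → node 2), and the output A–B is taken across R2, so this is a voltage divider.
Series current: I = V1/(R1 + R2) = 15/(50 + 100) = 15/150 = 0.1 A
V_R2 = I × R2 = V1 × R2/(R1 + R2) = 15 × 100/150 = 10 V

Final answer: 10 V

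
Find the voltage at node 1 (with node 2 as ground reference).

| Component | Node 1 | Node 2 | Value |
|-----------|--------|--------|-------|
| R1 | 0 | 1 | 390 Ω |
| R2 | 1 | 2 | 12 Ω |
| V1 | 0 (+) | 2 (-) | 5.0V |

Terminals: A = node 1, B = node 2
Nodal analysis, taking node 2 as the 0 V reference.
Source V1 fixes V_0 = 5 V.
KCL at each unknown node (sum of currents leaving = 0; resistances in Ω):
  Node 1: (V_1 - 5)/390 + (V_1 - 0)/12 = 0
Collecting terms: 0.0859 × V_1 = 0.01282  =>  V_1 = 0.1493 V
The requested potential is V_1 = 0.1493 V.

Final answer: V_1 = 0.1493 V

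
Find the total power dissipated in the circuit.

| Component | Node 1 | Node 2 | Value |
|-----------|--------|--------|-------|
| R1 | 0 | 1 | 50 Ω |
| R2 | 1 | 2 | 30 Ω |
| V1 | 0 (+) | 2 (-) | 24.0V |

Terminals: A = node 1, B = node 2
Nodal analysis, taking node 2 as the 0 V reference.
Source V1 fixes V_0 = 24 V.
KCL at each unknown node (sum of currents leaving = 0; resistances in Ω):
  Node 1: (V_1 - 24)/50 + (V_1 - 0)/30 = 0
Collecting terms: 0.05333 × V_1 = 0.48  =>  V_1 = 9 V
Power in each resistor, P = (ΔV)²/R:
  P_R1 = (24 - 9)²/50 = 4.5 W
  P_R2 = (9 - 0)²/30 = 2.7 W
P_total = P_R1 + P_R2 = 7.2 W

Final answer: 7.2 W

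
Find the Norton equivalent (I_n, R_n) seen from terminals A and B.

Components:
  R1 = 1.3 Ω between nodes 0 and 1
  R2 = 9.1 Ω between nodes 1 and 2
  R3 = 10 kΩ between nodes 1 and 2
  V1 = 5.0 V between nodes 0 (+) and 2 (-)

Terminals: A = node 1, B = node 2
Find the Thévenin equivalent first; then I_n = V_th/R_th and R_n = R_th.
Step 1 — V_th is the open-circuit voltage V_A - V_B (nothing connected across the terminals).
Nodal analysis, taking node 2 as the 0 V reference.
Source V1 fixes V_0 = 5 V.
KCL at each unknown node (sum of currents leaving = 0; resistances in Ω):
  Node 1: (V_1 - 5)/1.3 + (V_1 - 0)/9.1 + (V_1 - 0)/10000 = 0
Collecting terms: 0.8792 × V_1 = 3.846  =>  V_1 = 4.375 V
V_th = V_1 - V_2 = 4.375 - 0 = 4.375 V
Step 2 — R_th: zero the source — replace V1 by a short circuit (node 2 merges into node 0) — and find the resistance seen between A (node 1) and B (node 0).
Reduce the network between node 1 (A) and node 0 (B) by series/parallel combination:
  Rp1 = R1 ‖ R2 ‖ R3 (parallel, all between nodes 0 and 1) = 1/(1/1.3 + 1/9.1 + 1/10000) = 1.137 Ω
R_th = 1.137 Ω
I_n = V_th/R_th = 4.375/1.137 = 3.846 A, and R_n = R_th = 1.137 Ω

Final answer: I_n = 3.846 A, R_n = 1.137 Ω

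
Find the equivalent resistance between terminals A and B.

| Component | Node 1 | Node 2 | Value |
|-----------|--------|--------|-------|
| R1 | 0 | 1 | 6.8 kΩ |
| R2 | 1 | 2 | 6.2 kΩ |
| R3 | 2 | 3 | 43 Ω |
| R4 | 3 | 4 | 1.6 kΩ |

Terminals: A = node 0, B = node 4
Reduce the network between node 0 (A) and node 4 (B) by series/parallel combination:
  Rs1 = R1 + R2 (series, joined only at node 1) = 6800 + 6200 = 13000 Ω
  Rs2 = R3 + Rs1 (series, joined only at node 2) = 43 + 13000 = 13040 Ω
  Rs3 = R4 + Rs2 (series, joined only at node 3) = 1600 + 13040 = 14640 Ω
R_eq = 14.64 kΩ

Final answer: 14.64 kΩ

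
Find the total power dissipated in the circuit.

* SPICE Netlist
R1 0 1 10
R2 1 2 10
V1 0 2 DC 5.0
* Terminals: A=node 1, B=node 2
Nodal analysis, taking node 2 as the 0 V reference.
Source V1 fixes V_0 = 5 V.
KCL at each unknown node (sum of currents leaving = 0; resistances in Ω):
  Node 1: (V_1 - 5)/10 + (V_1 - 0)/10 = 0
Collecting terms: 0.2 × V_1 = 0.5  =>  V_1 = 2.5 V
Power in each resistor, P = (ΔV)²/R:
  P_R1 = (5 - 2.5)²/10 = 0.625 W
  P_R2 = (2.5 - 0)²/10 = 0.625 W
P_total = P_R1 + P_R2 = 1.25 W

Final answer: 1.25 W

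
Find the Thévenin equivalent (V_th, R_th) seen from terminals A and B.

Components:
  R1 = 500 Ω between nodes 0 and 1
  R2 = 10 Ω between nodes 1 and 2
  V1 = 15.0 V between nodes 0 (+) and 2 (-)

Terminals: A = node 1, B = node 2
Step 1 — V_th is the open-circuit voltage V_A - V_B (nothing connected across the terminals).
Nodal analysis, taking node 2 as the 0 V reference.
Source V1 fixes V_0 = 15 V.
KCL at each unknown node (sum of currents leaving = 0; resistances in Ω):
  Node 1: (V_1 - 15)/500 + (V_1 - 0)/10 = 0
Collecting terms: 0.102 × V_1 = 0.03  =>  V_1 = 0.2941 V
V_th = V_1 - V_2 = 0.2941 - 0 = 0.2941 V
Step 2 — R_th: zero the source — replace V1 by a short circuit (node 2 merges into node 0) — and find the resistance seen between A (node 1) and B (node 0).
Reduce the network between node 1 (A) and node 0 (B) by series/parallel combination:
  Rp1 = R1 ‖ R2 (parallel, both between nodes 0 and 1) = 1/(1/500 + 1/10) = 9.804 Ω
R_th = 9.804 Ω

Final answer: V_th = 0.2941 V, R_th = 9.804 Ω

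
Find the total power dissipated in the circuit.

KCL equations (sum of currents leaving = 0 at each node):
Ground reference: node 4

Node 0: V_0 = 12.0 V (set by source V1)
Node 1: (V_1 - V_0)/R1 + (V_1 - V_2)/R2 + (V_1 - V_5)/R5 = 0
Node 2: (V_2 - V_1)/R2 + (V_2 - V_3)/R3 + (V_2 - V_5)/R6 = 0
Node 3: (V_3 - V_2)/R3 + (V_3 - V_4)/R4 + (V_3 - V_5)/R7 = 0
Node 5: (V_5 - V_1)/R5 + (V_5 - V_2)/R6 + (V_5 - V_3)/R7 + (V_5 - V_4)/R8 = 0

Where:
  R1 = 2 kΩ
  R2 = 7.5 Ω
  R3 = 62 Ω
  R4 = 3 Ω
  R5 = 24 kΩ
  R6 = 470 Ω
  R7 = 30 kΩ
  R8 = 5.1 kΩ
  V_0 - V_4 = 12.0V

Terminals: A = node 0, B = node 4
Nodal analysis, taking node 4 as the 0 V reference.
Source V1 fixes V_0 = 12 V.
KCL at each unknown node (sum of currents leaving = 0; resistances in Ω):
  Node 1: (V_1 - 12)/2000 + (V_1 - V_2)/7.5 + (V_1 - V_5)/24000 = 0
  Node 2: (V_2 - V_1)/7.5 + (V_2 - V_3)/62 + (V_2 - V_5)/470 = 0
  Node 3: (V_3 - V_2)/62 + (V_3 - 0)/3 + (V_3 - V_5)/30000 = 0
  Node 5: (V_5 - V_1)/24000 + (V_5 - V_2)/470 + (V_5 - V_3)/30000 + (V_5 - 0)/5100 = 0
Collecting terms (coefficients in siemens):
  0.1339·V_1 - 0.1333·V_2 - 0.00004167·V_5 = 0.006
  0.1516·V_2 - 0.1333·V_1 - 0.01613·V_3 - 0.002128·V_5 = 0
  0.3495·V_3 - 0.01613·V_2 - 0.00003333·V_5 = 0
  0.002399·V_5 - 0.00004167·V_1 - 0.002128·V_2 - 0.00003333·V_3 = 0
Solving these 4 simultaneous equations (Gaussian elimination) gives:
  V_1 = 0.415 V, V_2 = 0.3716 V, V_3 = 0.01718 V, V_5 = 0.337 V
Power in each resistor, P = (ΔV)²/R:
  P_R1 = (12 - 0.415)²/2000 = 0.06711 W
  P_R2 = (0.415 - 0.3716)²/7.5 = 0.0002514 W
  P_R3 = (0.3716 - 0.01718)²/62 = 0.002026 W
  P_R4 = (0.01718 - 0)²/3 = 0.00009838 W
  P_R5 = (0.415 - 0.337)²/24000 = 0.0000002533 W
  P_R6 = (0.3716 - 0.337)²/470 = 0.000002539 W
  P_R7 = (0.01718 - 0.337)²/30000 = 0.00000341 W
  P_R8 = (0 - 0.337)²/5100 = 0.00002227 W
P_total = P_R1 + P_R2 + P_R3 + P_R4 + P_R5 + P_R6 + P_R7 + P_R8 = 0.06951 W

Final answer: 0.06951 W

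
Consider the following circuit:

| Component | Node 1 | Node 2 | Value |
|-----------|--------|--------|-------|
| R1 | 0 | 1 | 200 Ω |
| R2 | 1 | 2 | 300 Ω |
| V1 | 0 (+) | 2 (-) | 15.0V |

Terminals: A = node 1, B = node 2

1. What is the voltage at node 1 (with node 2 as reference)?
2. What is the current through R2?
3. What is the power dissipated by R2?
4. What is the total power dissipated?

Nodal analysis, taking node 2 as the 0 V reference.
Source V1 fixes V_0 = 15 V.
KCL at each unknown node (sum of currents leaving = 0; resistances in Ω):
  Node 1: (V_1 - 15)/200 + (V_1 - 0)/300 = 0
Collecting terms: 0.008333 × V_1 = 0.075  =>  V_1 = 9 V
Part 1:
  Read off the nodal solution: V_1 = 9 V
Part 2:
  I_R2 = (V_1 - V_2)/R2 = (9 - 0)/300 = 0.03 A
  Magnitude: I_R2 = 0.03 A
Part 3:
  I_R2 = (V_1 - V_2)/R2 = (9 - 0)/300 = 0.03 A
  P_R2 = I_R2² × R2 = (0.03)² × 300 = 0.27 W
Part 4:
  Power in each resistor, P = (ΔV)²/R:
    P_R1 = (15 - 9)²/200 = 0.18 W
    P_R2 = (9 - 0)²/300 = 0.27 W
  P_total = P_R1 + P_R2 = 0.45 W

Final answers:
1. V_1 = 9 V
2. I_R2 = 0.03 A
3. P_R2 = 0.27 W
4. P_total = 0.45 W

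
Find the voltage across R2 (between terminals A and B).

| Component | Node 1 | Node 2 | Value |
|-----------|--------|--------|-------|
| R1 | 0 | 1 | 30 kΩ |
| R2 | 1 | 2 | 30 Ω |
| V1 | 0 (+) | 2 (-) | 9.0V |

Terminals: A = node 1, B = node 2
R1 and R2 are in series across V1 (node 0 → node 1 → node 2), and the output A–B is taken across R2, so this is a voltage divider.
Series current: I = V1/(R1 + R2) = 9/(30000 + 30) = 9/30030 = 0.0002997 A
V_R2 = I × R2 = V1 × R2/(R1 + R2) = 9 × 30/30030 = 0.008991 V

Final answer: 0.008991 V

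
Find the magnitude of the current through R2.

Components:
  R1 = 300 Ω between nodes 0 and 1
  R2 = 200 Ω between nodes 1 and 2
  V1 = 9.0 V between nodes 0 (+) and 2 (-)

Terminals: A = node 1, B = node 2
Nodal analysis, taking node 2 as the 0 V reference.
Source V1 fixes V_0 = 9 V.
KCL at each unknown node (sum of currents leaving = 0; resistances in Ω):
  Node 1: (V_1 - 9)/300 + (V_1 - 0)/200 = 0
Collecting terms: 0.008333 × V_1 = 0.03  =>  V_1 = 3.6 V
I_R2 = (V_1 - V_2)/R2 = (3.6 - 0)/200 = 0.018 A
|I_R2| = 0.018 A

Final answer: |I_R2| = 0.018 A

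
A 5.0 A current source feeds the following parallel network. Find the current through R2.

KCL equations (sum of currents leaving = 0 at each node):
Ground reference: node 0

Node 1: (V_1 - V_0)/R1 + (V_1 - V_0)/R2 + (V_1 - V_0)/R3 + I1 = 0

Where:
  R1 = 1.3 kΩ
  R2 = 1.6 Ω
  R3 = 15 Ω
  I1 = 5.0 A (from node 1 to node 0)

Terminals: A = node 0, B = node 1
All resistors sit directly between nodes 0 and 1, so they are in parallel and share one voltage V; the full source current 5 A splits among them.
1/R_par = 1/1300 + 1/1.6 + 1/15 = 0.6924 S  =>  R_par = 1.444 Ω
V = I × R_par = 5 × 1.444 = 7.221 V
I_R2 = V/R2 = 7.221/1.6 = 4.513 A

Final answer: 4.513 A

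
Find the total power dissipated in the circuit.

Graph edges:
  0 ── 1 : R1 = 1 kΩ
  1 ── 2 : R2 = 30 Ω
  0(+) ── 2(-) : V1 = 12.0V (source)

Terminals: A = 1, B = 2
Nodal analysis, taking node 2 as the 0 V reference.
Source V1 fixes V_0 = 12 V.
KCL at each unknown node (sum of currents leaving = 0; resistances in Ω):
  Node 1: (V_1 - 12)/1000 + (V_1 - 0)/30 = 0
Collecting terms: 0.03433 × V_1 = 0.012  =>  V_1 = 0.3495 V
Power in each resistor, P = (ΔV)²/R:
  P_R1 = (12 - 0.3495)²/1000 = 0.1357 W
  P_R2 = (0.3495 - 0)²/30 = 0.004072 W
P_total = P_R1 + P_R2 = 0.1398 W

Final answer: 0.1398 W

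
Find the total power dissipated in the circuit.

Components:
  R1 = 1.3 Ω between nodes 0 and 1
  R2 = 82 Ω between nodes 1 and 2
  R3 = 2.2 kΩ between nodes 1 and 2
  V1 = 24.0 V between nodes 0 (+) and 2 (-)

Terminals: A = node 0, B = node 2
Nodal analysis, taking node 2 as the 0 V reference.
Source V1 fixes V_0 = 24 V.
KCL at each unknown node (sum of currents leaving = 0; resistances in Ω):
  Node 1: (V_1 - 24)/1.3 + (V_1 - 0)/82 + (V_1 - 0)/2200 = 0
Collecting terms: 0.7819 × V_1 = 18.46  =>  V_1 = 23.61 V
Power in each resistor, P = (ΔV)²/R:
  P_R1 = (24 - 23.61)²/1.3 = 0.116 W
  P_R2 = (23.61 - 0)²/82 = 6.799 W
  P_R3 = (23.61 - 0)²/2200 = 0.2534 W
P_total = P_R1 + P_R2 + P_R3 = 7.168 W

Final answer: 7.168 W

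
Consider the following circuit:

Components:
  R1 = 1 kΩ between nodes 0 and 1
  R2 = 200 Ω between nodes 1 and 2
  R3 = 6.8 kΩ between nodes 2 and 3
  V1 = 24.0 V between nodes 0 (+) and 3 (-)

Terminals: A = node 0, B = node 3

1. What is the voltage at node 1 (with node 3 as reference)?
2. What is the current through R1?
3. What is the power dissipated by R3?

Nodal analysis, taking node 3 as the 0 V reference.
Source V1 fixes V_0 = 24 V.
KCL at each unknown node (sum of currents leaving = 0; resistances in Ω):
  Node 1: (V_1 - 24)/1000 + (V_1 - V_2)/200 = 0
  Node 2: (V_2 - V_1)/200 + (V_2 - 0)/6800 = 0
Collecting terms (coefficients in siemens):
  0.006·V_1 - 0.005·V_2 = 0.024
  0.005147·V_2 - 0.005·V_1 = 0
Determinant D = (0.006)(0.005147) - (-0.005)(-0.005) = 0.000005882
V_1 = [(0.024)(0.005147) - (-0.005)(0)]/D = 21 V
V_2 = [(0.006)(0) - (0.024)(-0.005)]/D = 20.4 V
Part 1:
  Read off the nodal solution: V_1 = 21 V
Part 2:
  I_R1 = (V_0 - V_1)/R1 = (24 - 21)/1000 = 0.003 A
  Magnitude: I_R1 = 0.003 A
Part 3:
  I_R3 = (V_2 - V_3)/R3 = (20.4 - 0)/6800 = 0.003 A
  P_R3 = I_R3² × R3 = (0.003)² × 6800 = 0.0612 W

Final answers:
1. V_1 = 21 V
2. I_R1 = 0.003 A
3. P_R3 = 0.0612 W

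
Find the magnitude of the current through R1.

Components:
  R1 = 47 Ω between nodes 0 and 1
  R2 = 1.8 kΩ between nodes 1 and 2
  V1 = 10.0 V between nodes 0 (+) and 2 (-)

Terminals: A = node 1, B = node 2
Nodal analysis, taking node 2 as the 0 V reference.
Source V1 fixes V_0 = 10 V.
KCL at each unknown node (sum of currents leaving = 0; resistances in Ω):
  Node 1: (V_1 - 10)/47 + (V_1 - 0)/1800 = 0
Collecting terms: 0.02183 × V_1 = 0.2128  =>  V_1 = 9.746 V
I_R1 = (V_0 - V_1)/R1 = (10 - 9.746)/47 = 0.005414 A
|I_R1| = 0.005414 A

Final answer: |I_R1| = 0.005414 A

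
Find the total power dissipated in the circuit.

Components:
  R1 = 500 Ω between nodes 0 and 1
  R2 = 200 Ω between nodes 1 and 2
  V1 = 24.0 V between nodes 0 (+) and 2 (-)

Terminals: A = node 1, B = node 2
Nodal analysis, taking node 2 as the 0 V reference.
Source V1 fixes V_0 = 24 V.
KCL at each unknown node (sum of currents leaving = 0; resistances in Ω):
  Node 1: (V_1 - 24)/500 + (V_1 - 0)/200 = 0
Collecting terms: 0.007 × V_1 = 0.048  =>  V_1 = 6.857 V
Power in each resistor, P = (ΔV)²/R:
  P_R1 = (24 - 6.857)²/500 = 0.5878 W
  P_R2 = (6.857 - 0)²/200 = 0.2351 W
P_total = P_R1 + P_R2 = 0.8229 W

Final answer: 0.8229 W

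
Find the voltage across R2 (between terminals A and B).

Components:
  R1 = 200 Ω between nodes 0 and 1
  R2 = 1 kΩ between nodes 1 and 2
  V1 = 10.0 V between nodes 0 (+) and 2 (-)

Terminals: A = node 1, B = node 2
R1 and R2 are in series across V1 (node 0 → node 1 → node 2), and the output A–B is taken across R2, so this is a voltage divider.
Series current: I = V1/(R1 + R2) = 10/(200 + 1000) = 10/1200 = 0.008333 A
V_R2 = I × R2 = V1 × R2/(R1 + R2) = 10 × 1000/1200 = 8.333 V

Final answer: 8.333 V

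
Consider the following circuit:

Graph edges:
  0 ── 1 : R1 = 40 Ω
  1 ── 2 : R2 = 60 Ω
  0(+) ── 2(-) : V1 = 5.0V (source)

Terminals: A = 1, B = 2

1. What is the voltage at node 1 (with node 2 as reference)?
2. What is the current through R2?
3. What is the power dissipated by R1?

Nodal analysis, taking node 2 as the 0 V reference.
Source V1 fixes V_0 = 5 V.
KCL at each unknown node (sum of currents leaving = 0; resistances in Ω):
  Node 1: (V_1 - 5)/40 + (V_1 - 0)/60 = 0
Collecting terms: 0.04167 × V_1 = 0.125  =>  V_1 = 3 V
Part 1:
  Read off the nodal solution: V_1 = 3 V
Part 2:
  I_R2 = (V_1 - V_2)/R2 = (3 - 0)/60 = 0.05 A
  Magnitude: I_R2 = 0.05 A
Part 3:
  I_R1 = (V_0 - V_1)/R1 = (5 - 3)/40 = 0.05 A
  P_R1 = I_R1² × R1 = (0.05)² × 40 = 0.1 W

Final answers:
1. V_1 = 3 V
2. I_R2 = 0.05 A
3. P_R1 = 0.1 W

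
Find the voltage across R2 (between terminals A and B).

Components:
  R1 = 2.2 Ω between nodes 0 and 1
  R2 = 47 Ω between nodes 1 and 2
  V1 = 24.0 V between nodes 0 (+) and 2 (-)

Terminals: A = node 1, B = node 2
R1 and R2 are in series across V1 (node 0 → node 1 → node 2), and the output A–B is taken across R2, so this is a voltage divider.
Series current: I = V1/(R1 + R2) = 24/(2.2 + 47) = 24/49.2 = 0.4878 A
V_R2 = I × R2 = V1 × R2/(R1 + R2) = 24 × 47/49.2 = 22.93 V

Final answer: 22.93 V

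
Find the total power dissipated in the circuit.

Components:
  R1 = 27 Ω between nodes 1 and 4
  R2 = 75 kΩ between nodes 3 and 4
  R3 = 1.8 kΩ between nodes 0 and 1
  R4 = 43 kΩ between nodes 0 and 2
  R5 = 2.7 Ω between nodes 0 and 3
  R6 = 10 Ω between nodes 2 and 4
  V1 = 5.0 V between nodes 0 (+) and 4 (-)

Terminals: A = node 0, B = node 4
Nodal analysis, taking node 4 as the 0 V reference.
Source V1 fixes V_0 = 5 V.
KCL at each unknown node (sum of currents leaving = 0; resistances in Ω):
  Node 1: (V_1 - 0)/27 + (V_1 - 5)/1800 = 0
  Node 2: (V_2 - 5)/43000 + (V_2 - 0)/10 = 0
  Node 3: (V_3 - 0)/75000 + (V_3 - 5)/2.7 = 0
Collecting terms (coefficients in siemens):
  0.03759·V_1 = 0.002778
  0.1·V_2 = 0.0001163
  0.3704·V_3 = 1.852
Solving these 3 simultaneous equations (Gaussian elimination) gives:
  V_1 = 0.07389 V, V_2 = 0.001163 V, V_3 = 5 V
Power in each resistor, P = (ΔV)²/R:
  P_R1 = (0.07389 - 0)²/27 = 0.0002022 W
  P_R2 = (5 - 0)²/75000 = 0.0003333 W
  P_R3 = (5 - 0.07389)²/1800 = 0.01348 W
  P_R4 = (5 - 0.001163)²/43000 = 0.0005811 W
  P_R5 = (5 - 5)²/2.7 = 0.000000012 W
  P_R6 = (0.001163 - 0)²/10 = 0.0000001351 W
P_total = P_R1 + P_R2 + P_R3 + P_R4 + P_R5 + P_R6 = 0.0146 W

Final answer: 0.0146 W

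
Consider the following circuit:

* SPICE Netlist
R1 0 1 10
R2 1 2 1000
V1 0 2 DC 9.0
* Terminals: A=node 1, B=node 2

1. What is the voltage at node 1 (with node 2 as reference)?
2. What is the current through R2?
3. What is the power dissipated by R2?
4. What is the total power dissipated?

Nodal analysis, taking node 2 as the 0 V reference.
Source V1 fixes V_0 = 9 V.
KCL at each unknown node (sum of currents leaving = 0; resistances in Ω):
  Node 1: (V_1 - 9)/10 + (V_1 - 0)/1000 = 0
Collecting terms: 0.101 × V_1 = 0.9  =>  V_1 = 8.911 V
Part 1:
  Read off the nodal solution: V_1 = 8.911 V
Part 2:
  I_R2 = (V_1 - V_2)/R2 = (8.911 - 0)/1000 = 0.008911 A
  Magnitude: I_R2 = 0.008911 A
Part 3:
  I_R2 = (V_1 - V_2)/R2 = (8.911 - 0)/1000 = 0.008911 A
  P_R2 = I_R2² × R2 = (0.008911)² × 1000 = 0.0794 W
Part 4:
  Power in each resistor, P = (ΔV)²/R:
    P_R1 = (9 - 8.911)²/10 = 0.000794 W
    P_R2 = (8.911 - 0)²/1000 = 0.0794 W
  P_total = P_R1 + P_R2 = 0.0802 W

Final answers:
1. V_1 = 8.911 V
2. I_R2 = 0.008911 A
3. P_R2 = 0.0794 W
4. P_total = 0.0802 W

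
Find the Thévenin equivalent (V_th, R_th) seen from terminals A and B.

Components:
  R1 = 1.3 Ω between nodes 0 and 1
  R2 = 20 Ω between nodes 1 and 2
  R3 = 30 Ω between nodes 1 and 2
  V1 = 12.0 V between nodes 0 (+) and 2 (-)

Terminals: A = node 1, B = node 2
Step 1 — V_th is the open-circuit voltage V_A - V_B (nothing connected across the terminals).
Nodal analysis, taking node 2 as the 0 V reference.
Source V1 fixes V_0 = 12 V.
KCL at each unknown node (sum of currents leaving = 0; resistances in Ω):
  Node 1: (V_1 - 12)/1.3 + (V_1 - 0)/20 + (V_1 - 0)/30 = 0
Collecting terms: 0.8526 × V_1 = 9.231  =>  V_1 = 10.83 V
V_th = V_1 - V_2 = 10.83 - 0 = 10.83 V
Step 2 — R_th: zero the source — replace V1 by a short circuit (node 2 merges into node 0) — and find the resistance seen between A (node 1) and B (node 0).
Reduce the network between node 1 (A) and node 0 (B) by series/parallel combination:
  Rp1 = R1 ‖ R2 ‖ R3 (parallel, all between nodes 0 and 1) = 1/(1/1.3 + 1/20 + 1/30) = 1.173 Ω
R_th = 1.173 Ω

Final answer: V_th = 10.83 V, R_th = 1.173 Ω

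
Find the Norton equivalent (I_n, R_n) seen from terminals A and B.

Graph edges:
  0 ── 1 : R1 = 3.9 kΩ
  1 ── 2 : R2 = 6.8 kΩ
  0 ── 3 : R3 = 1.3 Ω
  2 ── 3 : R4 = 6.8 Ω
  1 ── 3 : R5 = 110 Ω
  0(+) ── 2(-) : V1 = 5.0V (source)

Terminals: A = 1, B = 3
Find the Thévenin equivalent first; then I_n = V_th/R_th and R_n = R_th.
Step 1 — V_th is the open-circuit voltage V_A - V_B (nothing connected across the terminals).
Nodal analysis, taking node 2 as the 0 V reference.
Source V1 fixes V_0 = 5 V.
KCL at each unknown node (sum of currents leaving = 0; resistances in Ω):
  Node 1: (V_1 - 5)/3900 + (V_1 - 0)/6800 + (V_1 - V_3)/110 = 0
  Node 3: (V_3 - 5)/1.3 + (V_3 - 0)/6.8 + (V_3 - V_1)/110 = 0
Collecting terms (coefficients in siemens):
  0.009494·V_1 - 0.009091·V_3 = 0.001282
  0.9254·V_3 - 0.009091·V_1 = 3.846
Determinant D = (0.009494)(0.9254) - (-0.009091)(-0.009091) = 0.008703
V_1 = [(0.001282)(0.9254) - (-0.009091)(3.846)]/D = 4.154 V
V_3 = [(0.009494)(3.846) - (0.001282)(-0.009091)]/D = 4.197 V
V_th = V_1 - V_3 = 4.154 - 4.197 = -0.04333 V
Step 2 — R_th: zero the source — replace V1 by a short circuit (node 2 merges into node 0) — and find the resistance seen between A (node 1) and B (node 3).
Reduce the network between node 1 (A) and node 3 (B) by series/parallel combination:
  Rp1 = R1 ‖ R2 (parallel, both between nodes 0 and 1) = 1/(1/3900 + 1/6800) = 2479 Ω
  Rp2 = R3 ‖ R4 (parallel, both between nodes 0 and 3) = 1/(1/1.3 + 1/6.8) = 1.091 Ω
  Rs1 = Rp1 + Rp2 (series, joined only at node 0) = 2479 + 1.091 = 2480 Ω
  Rp3 = R5 ‖ Rs1 (parallel, both between nodes 1 and 3) = 1/(1/110 + 1/2480) = 105.3 Ω
R_th = 105.3 Ω
I_n = V_th/R_th = -0.04333/105.3 = -0.0004113 A, and R_n = R_th = 105.3 Ω

Final answer: I_n = -0.0004113 A, R_n = 105.3 Ω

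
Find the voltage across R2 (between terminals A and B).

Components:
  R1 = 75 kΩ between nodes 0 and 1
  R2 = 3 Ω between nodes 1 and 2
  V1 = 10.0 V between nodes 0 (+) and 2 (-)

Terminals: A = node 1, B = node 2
R1 and R2 are in series across V1 (node 0 → node 1 → node 2), and the output A–B is taken across R2, so this is a voltage divider.
Series current: I = V1/(R1 + R2) = 10/(75000 + 3) = 10/75000 = 0.0001333 A
V_R2 = I × R2 = V1 × R2/(R1 + R2) = 10 × 3/75000 = 0.0004 V

Final answer: 0.0004 V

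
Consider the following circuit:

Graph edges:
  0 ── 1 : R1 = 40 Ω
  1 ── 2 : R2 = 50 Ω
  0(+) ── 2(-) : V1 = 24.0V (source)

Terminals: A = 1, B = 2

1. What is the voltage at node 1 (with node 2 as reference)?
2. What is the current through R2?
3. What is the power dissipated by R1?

Nodal analysis, taking node 2 as the 0 V reference.
Source V1 fixes V_0 = 24 V.
KCL at each unknown node (sum of currents leaving = 0; resistances in Ω):
  Node 1: (V_1 - 24)/40 + (V_1 - 0)/50 = 0
Collecting terms: 0.045 × V_1 = 0.6  =>  V_1 = 13.33 V
Part 1:
  Read off the nodal solution: V_1 = 13.33 V
Part 2:
  I_R2 = (V_1 - V_2)/R2 = (13.33 - 0)/50 = 0.2667 A
  Magnitude: I_R2 = 0.2667 A
Part 3:
  I_R1 = (V_0 - V_1)/R1 = (24 - 13.33)/40 = 0.2667 A
  P_R1 = I_R1² × R1 = (0.2667)² × 40 = 2.844 W

Final answers:
1. V_1 = 13.33 V
2. I_R2 = 0.2667 A
3. P_R1 = 2.844 W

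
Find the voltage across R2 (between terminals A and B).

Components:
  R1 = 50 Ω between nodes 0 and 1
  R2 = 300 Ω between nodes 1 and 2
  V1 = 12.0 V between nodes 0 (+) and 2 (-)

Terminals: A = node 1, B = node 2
R1 and R2 are in series across V1 (node 0 → node 1 → node 2), and the output A–B is taken across R2, so this is a voltage divider.
Series current: I = V1/(R1 + R2) = 12/(50 + 300) = 12/350 = 0.03429 A
V_R2 = I × R2 = V1 × R2/(R1 + R2) = 12 × 300/350 = 10.29 V

Final answer: 10.29 V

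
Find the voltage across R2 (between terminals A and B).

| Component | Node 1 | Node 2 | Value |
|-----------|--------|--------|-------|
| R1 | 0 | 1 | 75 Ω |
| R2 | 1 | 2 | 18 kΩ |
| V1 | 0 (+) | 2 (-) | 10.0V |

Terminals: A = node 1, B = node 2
R1 and R2 are in series across V1 (node 0 → node 1 → node 2), and the output A–B is taken across R2, so this is a voltage divider.
Series current: I = V1/(R1 + R2) = 10/(75 + 18000) = 10/18080 = 0.0005533 A
V_R2 = I × R2 = V1 × R2/(R1 + R2) = 10 × 18000/18080 = 9.959 V

Final answer: 9.959 V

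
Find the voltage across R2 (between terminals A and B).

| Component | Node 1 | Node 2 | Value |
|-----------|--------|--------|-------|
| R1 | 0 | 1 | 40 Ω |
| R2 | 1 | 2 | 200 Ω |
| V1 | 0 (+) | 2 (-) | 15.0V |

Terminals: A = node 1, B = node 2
R1 and R2 are in series across V1 (node 0 → node 1 → node 2), and the output A–B is taken across R2, so this is a voltage divider.
Series current: I = V1/(R1 + R2) = 15/(40 + 200) = 15/240 = 0.0625 A
V_R2 = I × R2 = V1 × R2/(R1 + R2) = 15 × 200/240 = 12.5 V

Final answer: 12.5 V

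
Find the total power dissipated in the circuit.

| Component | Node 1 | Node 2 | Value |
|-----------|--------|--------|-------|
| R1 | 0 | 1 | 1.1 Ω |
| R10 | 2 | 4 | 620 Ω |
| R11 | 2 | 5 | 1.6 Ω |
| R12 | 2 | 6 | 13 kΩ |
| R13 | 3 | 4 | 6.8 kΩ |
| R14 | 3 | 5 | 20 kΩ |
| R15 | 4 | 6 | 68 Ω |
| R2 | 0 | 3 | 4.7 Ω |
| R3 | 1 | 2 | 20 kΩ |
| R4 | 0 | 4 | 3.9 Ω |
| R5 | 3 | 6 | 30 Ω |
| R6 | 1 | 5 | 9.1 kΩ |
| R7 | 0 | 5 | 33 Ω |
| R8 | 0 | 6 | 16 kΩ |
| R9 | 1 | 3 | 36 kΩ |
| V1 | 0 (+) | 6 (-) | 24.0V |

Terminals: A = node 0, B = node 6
Nodal analysis, taking node 6 as the 0 V reference.
Source V1 fixes V_0 = 24 V.
KCL at each unknown node (sum of currents leaving = 0; resistances in Ω):
  Node 1: (V_1 - 24)/1.1 + (V_1 - V_2)/20000 + (V_1 - V_5)/9100 + (V_1 - V_3)/36000 = 0
  Node 2: (V_2 - V_1)/20000 + (V_2 - V_4)/620 + (V_2 - V_5)/1.6 + (V_2 - 0)/13000 = 0
  Node 3: (V_3 - 24)/4.7 + (V_3 - 0)/30 + (V_3 - V_1)/36000 + (V_3 - V_4)/6800 + (V_3 - V_5)/20000 = 0
  Node 4: (V_4 - 24)/3.9 + (V_4 - V_2)/620 + (V_4 - V_3)/6800 + (V_4 - 0)/68 = 0
  Node 5: (V_5 - V_1)/9100 + (V_5 - 24)/33 + (V_5 - V_2)/1.6 + (V_5 - V_3)/20000 = 0
Collecting terms (coefficients in siemens):
  0.9093·V_1 - 0.00005·V_2 - 0.00002778·V_3 - 0.0001099·V_5 = 21.82
  0.6267·V_2 - 0.00005·V_1 - 0.001613·V_4 - 0.625·V_5 = 0
  0.2463·V_3 - 0.00002778·V_1 - 0.0001471·V_4 - 0.00005·V_5 = 5.106
  0.2729·V_4 - 0.001613·V_2 - 0.0001471·V_3 = 6.154
  0.6555·V_5 - 0.0001099·V_1 - 0.625·V_2 - 0.00005·V_3 = 0.7273
Solving these 5 simultaneous equations (Gaussian elimination) gives:
  V_1 = 24 V, V_2 = 23.87 V, V_3 = 20.75 V, V_4 = 22.7 V
  V_5 = 23.87 V
Power in each resistor, P = (ΔV)²/R:
  P_R1 = (24 - 24)²/1.1 = 0.00000001351 W
  P_R2 = (24 - 20.75)²/4.7 = 2.245 W
  P_R3 = (24 - 23.87)²/20000 = 0.0000008814 W
  P_R4 = (24 - 22.7)²/3.9 = 0.4306 W
  P_R5 = (20.75 - 0)²/30 = 14.35 W
  P_R6 = (24 - 23.87)²/9100 = 0.000001768 W
  P_R7 = (24 - 23.87)²/33 = 0.0004885 W
  P_R8 = (24 - 0)²/16000 = 0.036 W
  P_R9 = (24 - 20.75)²/36000 = 0.0002931 W
  P_R10 = (23.87 - 22.7)²/620 = 0.002182 W
  P_R11 = (23.87 - 23.87)²/1.6 = 0.00002197 W
  P_R12 = (23.87 - 0)²/13000 = 0.04382 W
  P_R13 = (20.75 - 22.7)²/6800 = 0.0005607 W
  P_R14 = (20.75 - 23.87)²/20000 = 0.0004872 W
  P_R15 = (22.7 - 0)²/68 = 7.58 W
P_total = P_R1 + P_R2 + P_R3 + P_R4 + P_R5 + P_R6 + P_R7 + P_R8 + P_R9 + P_R10 + P_R11 + P_R12 + P_R13 + P_R14 + P_R15 = 24.69 W

Final answer: 24.69 W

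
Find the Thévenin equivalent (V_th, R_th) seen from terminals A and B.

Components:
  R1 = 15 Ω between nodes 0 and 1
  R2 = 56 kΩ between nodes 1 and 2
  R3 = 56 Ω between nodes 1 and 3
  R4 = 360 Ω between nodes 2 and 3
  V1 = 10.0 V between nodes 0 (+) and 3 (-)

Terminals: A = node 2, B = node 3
Step 1 — V_th is the open-circuit voltage V_A - V_B (nothing connected across the terminals).
Nodal analysis, taking node 3 as the 0 V reference.
Source V1 fixes V_0 = 10 V.
KCL at each unknown node (sum of currents leaving = 0; resistances in Ω):
  Node 1: (V_1 - 10)/15 + (V_1 - V_2)/56000 + (V_1 - 0)/56 = 0
  Node 2: (V_2 - V_1)/56000 + (V_2 - 0)/360 = 0
Collecting terms (coefficients in siemens):
  0.08454·V_1 - 0.00001786·V_2 = 0.6667
  0.002796·V_2 - 0.00001786·V_1 = 0
Determinant D = (0.08454)(0.002796) - (-0.00001786)(-0.00001786) = 0.0002363
V_1 = [(0.6667)(0.002796) - (-0.00001786)(0)]/D = 7.886 V
V_2 = [(0.08454)(0) - (0.6667)(-0.00001786)]/D = 0.05037 V
V_th = V_2 - V_3 = 0.05037 - 0 = 0.05037 V
Step 2 — R_th: zero the source — replace V1 by a short circuit (node 3 merges into node 0) — and find the resistance seen between A (node 2) and B (node 0).
Reduce the network between node 2 (A) and node 0 (B) by series/parallel combination:
  Rp1 = R1 ‖ R3 (parallel, both between nodes 0 and 1) = 1/(1/15 + 1/56) = 11.83 Ω
  Rs1 = R2 + Rp1 (series, joined only at node 1) = 56000 + 11.83 = 56010 Ω
  Rp2 = R4 ‖ Rs1 (parallel, both between nodes 0 and 2) = 1/(1/360 + 1/56010) = 357.7 Ω
R_th = 357.7 Ω

Final answer: V_th = 0.05037 V, R_th = 357.7 Ω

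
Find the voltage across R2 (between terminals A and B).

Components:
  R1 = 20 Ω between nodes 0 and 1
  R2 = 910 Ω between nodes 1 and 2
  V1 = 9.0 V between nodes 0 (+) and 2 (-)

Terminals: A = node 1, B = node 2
R1 and R2 are in series across V1 (node 0 → node 1 → node 2), and the output A–B is taken across R2, so this is a voltage divider.
Series current: I = V1/(R1 + R2) = 9/(20 + 910) = 9/930 = 0.009677 A
V_R2 = I × R2 = V1 × R2/(R1 + R2) = 9 × 910/930 = 8.806 V

Final answer: 8.806 V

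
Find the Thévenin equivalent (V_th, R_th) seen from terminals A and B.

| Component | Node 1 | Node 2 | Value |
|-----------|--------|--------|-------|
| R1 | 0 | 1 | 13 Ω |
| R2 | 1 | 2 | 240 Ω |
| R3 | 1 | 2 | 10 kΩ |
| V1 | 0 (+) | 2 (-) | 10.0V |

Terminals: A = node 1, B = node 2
Step 1 — V_th is the open-circuit voltage V_A - V_B (nothing connected across the terminals).
Nodal analysis, taking node 2 as the 0 V reference.
Source V1 fixes V_0 = 10 V.
KCL at each unknown node (sum of currents leaving = 0; resistances in Ω):
  Node 1: (V_1 - 10)/13 + (V_1 - 0)/240 + (V_1 - 0)/10000 = 0
Collecting terms: 0.08119 × V_1 = 0.7692  =>  V_1 = 9.474 V
V_th = V_1 - V_2 = 9.474 - 0 = 9.474 V
Step 2 — R_th: zero the source — replace V1 by a short circuit (node 2 merges into node 0) — and find the resistance seen between A (node 1) and B (node 0).
Reduce the network between node 1 (A) and node 0 (B) by series/parallel combination:
  Rp1 = R1 ‖ R2 ‖ R3 (parallel, all between nodes 0 and 1) = 1/(1/13 + 1/240 + 1/10000) = 12.32 Ω
R_th = 12.32 Ω

Final answer: V_th = 9.474 V, R_th = 12.32 Ω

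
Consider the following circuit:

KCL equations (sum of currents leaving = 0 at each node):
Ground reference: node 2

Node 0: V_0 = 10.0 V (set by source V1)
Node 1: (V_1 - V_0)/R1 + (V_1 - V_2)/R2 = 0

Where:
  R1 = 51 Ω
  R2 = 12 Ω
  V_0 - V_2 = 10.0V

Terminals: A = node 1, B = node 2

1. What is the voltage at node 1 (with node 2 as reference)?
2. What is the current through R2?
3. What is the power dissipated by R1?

Nodal analysis, taking node 2 as the 0 V reference.
Source V1 fixes V_0 = 10 V.
KCL at each unknown node (sum of currents leaving = 0; resistances in Ω):
  Node 1: (V_1 - 10)/51 + (V_1 - 0)/12 = 0
Collecting terms: 0.1029 × V_1 = 0.1961  =>  V_1 = 1.905 V
Part 1:
  Read off the nodal solution: V_1 = 1.905 V
Part 2:
  I_R2 = (V_1 - V_2)/R2 = (1.905 - 0)/12 = 0.1587 A
  Magnitude: I_R2 = 0.1587 A
Part 3:
  I_R1 = (V_0 - V_1)/R1 = (10 - 1.905)/51 = 0.1587 A
  P_R1 = I_R1² × R1 = (0.1587)² × 51 = 1.285 W

Final answers:
1. V_1 = 1.905 V
2. I_R2 = 0.1587 A
3. P_R1 = 1.285 W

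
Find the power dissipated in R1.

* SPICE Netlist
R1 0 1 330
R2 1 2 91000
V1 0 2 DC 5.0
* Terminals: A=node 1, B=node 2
Nodal analysis, taking node 2 as the 0 V reference.
Source V1 fixes V_0 = 5 V.
KCL at each unknown node (sum of currents leaving = 0; resistances in Ω):
  Node 1: (V_1 - 5)/330 + (V_1 - 0)/91000 = 0
Collecting terms: 0.003041 × V_1 = 0.01515  =>  V_1 = 4.982 V
I_R1 = (V_0 - V_1)/R1 = (5 - 4.982)/330 = 0.00005475 A
P_R1 = I_R1² × R1 = (0.00005475)² × 330 = 0.0000009891 W

Final answer: 9.891e-07 W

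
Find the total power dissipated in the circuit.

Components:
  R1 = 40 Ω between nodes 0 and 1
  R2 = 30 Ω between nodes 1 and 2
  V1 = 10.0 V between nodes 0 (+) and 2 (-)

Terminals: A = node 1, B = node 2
Nodal analysis, taking node 2 as the 0 V reference.
Source V1 fixes V_0 = 10 V.
KCL at each unknown node (sum of currents leaving = 0; resistances in Ω):
  Node 1: (V_1 - 10)/40 + (V_1 - 0)/30 = 0
Collecting terms: 0.05833 × V_1 = 0.25  =>  V_1 = 4.286 V
Power in each resistor, P = (ΔV)²/R:
  P_R1 = (10 - 4.286)²/40 = 0.8163 W
  P_R2 = (4.286 - 0)²/30 = 0.6122 W
P_total = P_R1 + P_R2 = 1.429 W

Final answer: 1.429 W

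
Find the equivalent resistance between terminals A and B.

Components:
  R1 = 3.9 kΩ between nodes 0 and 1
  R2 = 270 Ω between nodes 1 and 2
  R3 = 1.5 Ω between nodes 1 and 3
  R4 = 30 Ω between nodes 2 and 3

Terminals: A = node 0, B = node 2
Reduce the network between node 0 (A) and node 2 (B) by series/parallel combination:
  Rs1 = R3 + R4 (series, joined only at node 3) = 1.5 + 30 = 31.5 Ω
  Rp1 = R2 ‖ Rs1 (parallel, both between nodes 1 and 2) = 1/(1/270 + 1/31.5) = 28.21 Ω
  Rs2 = R1 + Rp1 (series, joined only at node 1) = 3900 + 28.21 = 3928 Ω
R_eq = 3.928 kΩ

Final answer: 3.928 kΩ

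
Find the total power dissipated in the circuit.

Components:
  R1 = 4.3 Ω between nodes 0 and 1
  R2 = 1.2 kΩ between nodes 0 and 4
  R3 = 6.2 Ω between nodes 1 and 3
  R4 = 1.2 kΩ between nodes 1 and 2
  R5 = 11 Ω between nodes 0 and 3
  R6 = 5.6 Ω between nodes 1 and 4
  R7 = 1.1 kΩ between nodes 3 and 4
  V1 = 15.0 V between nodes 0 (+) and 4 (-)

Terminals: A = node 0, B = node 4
Nodal analysis, taking node 4 as the 0 V reference.
Source V1 fixes V_0 = 15 V.
KCL at each unknown node (sum of currents leaving = 0; resistances in Ω):
  Node 1: (V_1 - 15)/4.3 + (V_1 - V_3)/6.2 + (V_1 - V_2)/1200 + (V_1 - 0)/5.6 = 0
  Node 2: (V_2 - V_1)/1200 = 0
  Node 3: (V_3 - V_1)/6.2 + (V_3 - 15)/11 + (V_3 - 0)/1100 = 0
Collecting terms (coefficients in siemens):
  0.5733·V_1 - 0.0008333·V_2 - 0.1613·V_3 = 3.488
  0.0008333·V_2 - 0.0008333·V_1 = 0
  0.2531·V_3 - 0.1613·V_1 = 1.364
Solving these 3 simultaneous equations (Gaussian elimination) gives:
  V_1 = 9.278 V, V_2 = 9.278 V, V_3 = 11.3 V
Power in each resistor, P = (ΔV)²/R:
  P_R1 = (15 - 9.278)²/4.3 = 7.614 W
  P_R2 = (15 - 0)²/1200 = 0.1875 W
  P_R3 = (9.278 - 11.3)²/6.2 = 0.6593 W
  P_R4 = (9.278 - 9.278)²/1200 = 0 W
  P_R5 = (15 - 11.3)²/11 = 1.245 W
  P_R6 = (9.278 - 0)²/5.6 = 15.37 W
  P_R7 = (11.3 - 0)²/1100 = 0.1161 W
P_total = P_R1 + P_R2 + P_R3 + P_R4 + P_R5 + P_R6 + P_R7 = 25.19 W

Final answer: 25.19 W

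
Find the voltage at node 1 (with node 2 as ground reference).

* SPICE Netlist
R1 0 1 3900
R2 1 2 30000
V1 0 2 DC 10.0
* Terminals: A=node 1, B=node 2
Nodal analysis, taking node 2 as the 0 V reference.
Source V1 fixes V_0 = 10 V.
KCL at each unknown node (sum of currents leaving = 0; resistances in Ω):
  Node 1: (V_1 - 10)/3900 + (V_1 - 0)/30000 = 0
Collecting terms: 0.0002897 × V_1 = 0.002564  =>  V_1 = 8.85 V
The requested potential is V_1 = 8.85 V.

Final answer: V_1 = 8.85 V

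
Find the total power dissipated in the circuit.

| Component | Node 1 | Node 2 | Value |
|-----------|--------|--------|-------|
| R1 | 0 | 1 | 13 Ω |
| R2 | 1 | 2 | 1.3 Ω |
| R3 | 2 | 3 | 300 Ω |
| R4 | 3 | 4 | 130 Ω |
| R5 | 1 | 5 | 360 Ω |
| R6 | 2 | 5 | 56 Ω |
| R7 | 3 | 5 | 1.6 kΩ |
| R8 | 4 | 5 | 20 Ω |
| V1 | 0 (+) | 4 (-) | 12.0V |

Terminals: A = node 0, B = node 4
Nodal analysis, taking node 4 as the 0 V reference.
Source V1 fixes V_0 = 12 V.
KCL at each unknown node (sum of currents leaving = 0; resistances in Ω):
  Node 1: (V_1 - 12)/13 + (V_1 - V_2)/1.3 + (V_1 - V_5)/360 = 0
  Node 2: (V_2 - V_1)/1.3 + (V_2 - V_3)/300 + (V_2 - V_5)/56 = 0
  Node 3: (V_3 - V_2)/300 + (V_3 - 0)/130 + (V_3 - V_5)/1600 = 0
  Node 5: (V_5 - V_1)/360 + (V_5 - V_2)/56 + (V_5 - V_3)/1600 + (V_5 - 0)/20 = 0
Collecting terms (coefficients in siemens):
  0.8489·V_1 - 0.7692·V_2 - 0.002778·V_5 = 0.9231
  0.7904·V_2 - 0.7692·V_1 - 0.003333·V_3 - 0.01786·V_5 = 0
  0.01165·V_3 - 0.003333·V_2 - 0.000625·V_5 = 0
  0.07126·V_5 - 0.002778·V_1 - 0.01786·V_2 - 0.000625·V_3 = 0
Solving these 4 simultaneous equations (Gaussian elimination) gives:
  V_1 = 9.865 V, V_2 = 9.677 V, V_3 = 2.921 V, V_5 = 2.835 V
Power in each resistor, P = (ΔV)²/R:
  P_R1 = (12 - 9.865)²/13 = 0.3506 W
  P_R2 = (9.865 - 9.677)²/1.3 = 0.02722 W
  P_R3 = (9.677 - 2.921)²/300 = 0.1522 W
  P_R4 = (2.921 - 0)²/130 = 0.06562 W
  P_R5 = (9.865 - 2.835)²/360 = 0.1373 W
  P_R6 = (9.677 - 2.835)²/56 = 0.8359 W
  P_R7 = (2.921 - 2.835)²/1600 = 0.00000458 W
  P_R8 = (0 - 2.835)²/20 = 0.4019 W
P_total = P_R1 + P_R2 + P_R3 + P_R4 + P_R5 + P_R6 + P_R7 + P_R8 = 1.971 W

Final answer: 1.971 W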